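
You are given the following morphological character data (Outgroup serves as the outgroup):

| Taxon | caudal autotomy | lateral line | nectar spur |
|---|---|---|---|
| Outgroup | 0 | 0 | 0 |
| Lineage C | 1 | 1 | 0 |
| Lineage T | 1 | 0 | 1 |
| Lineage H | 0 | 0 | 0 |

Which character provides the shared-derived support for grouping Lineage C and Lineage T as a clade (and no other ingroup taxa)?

The outgroup has state '0' for every character, so '1' is the derived state throughout.
caudal autotomy: derived state '1' in Lineage C and Lineage T only — synapomorphy for {Lineage C, Lineage T}.
lateral line (derived state '1') is unique to Lineage C (autapomorphy; uninformative for grouping).
nectar spur: derived state '1' in Lineage T only — an autapomorphy, so it tells us nothing about relationships among taxa.
Most parsimonious ingroup topology: ((Lineage C,Lineage T),Lineage H).
The clade {Lineage C, Lineage T} is supported by caudal autotomy: its derived state '1' occurs in exactly those taxa and in no other taxon (including the outgroup).

caudal autotomy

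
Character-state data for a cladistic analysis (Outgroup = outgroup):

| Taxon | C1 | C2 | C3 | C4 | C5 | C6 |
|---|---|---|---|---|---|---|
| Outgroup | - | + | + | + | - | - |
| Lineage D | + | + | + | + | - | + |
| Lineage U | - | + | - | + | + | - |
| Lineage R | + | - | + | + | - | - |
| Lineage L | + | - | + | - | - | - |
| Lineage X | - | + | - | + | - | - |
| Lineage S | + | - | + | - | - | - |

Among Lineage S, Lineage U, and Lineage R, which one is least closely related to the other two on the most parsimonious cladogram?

Lineage U

Character polarity is set by the outgroup: the derived state is whichever differs from the outgroup's state, so for C2, C3, C4 the derived state is '-', and for the remaining characters it is '+'.
Only Lineage D, Lineage L, Lineage R, and Lineage S show the derived state '+' for C1, supporting them as a clade.
C2 (derived state '-') is shared by Lineage L, Lineage R, and Lineage S — a synapomorphy uniting that clade.
C3 (derived state '-') is shared by Lineage U and Lineage X — a synapomorphy uniting that clade.
C4: derived state '-' in Lineage L and Lineage S only — synapomorphy for {Lineage L, Lineage S}.
C5 (derived state '+') is unique to Lineage U (autapomorphy; uninformative for grouping).
C6 (derived state '+') is unique to Lineage D (autapomorphy; uninformative for grouping).
Most parsimonious ingroup topology: ((Lineage D,(Lineage R,(Lineage L,Lineage S))),(Lineage U,Lineage X)).
Lineage S and Lineage R share a more recent common ancestor with each other than either does with Lineage U, so Lineage U is the least closely related of the three.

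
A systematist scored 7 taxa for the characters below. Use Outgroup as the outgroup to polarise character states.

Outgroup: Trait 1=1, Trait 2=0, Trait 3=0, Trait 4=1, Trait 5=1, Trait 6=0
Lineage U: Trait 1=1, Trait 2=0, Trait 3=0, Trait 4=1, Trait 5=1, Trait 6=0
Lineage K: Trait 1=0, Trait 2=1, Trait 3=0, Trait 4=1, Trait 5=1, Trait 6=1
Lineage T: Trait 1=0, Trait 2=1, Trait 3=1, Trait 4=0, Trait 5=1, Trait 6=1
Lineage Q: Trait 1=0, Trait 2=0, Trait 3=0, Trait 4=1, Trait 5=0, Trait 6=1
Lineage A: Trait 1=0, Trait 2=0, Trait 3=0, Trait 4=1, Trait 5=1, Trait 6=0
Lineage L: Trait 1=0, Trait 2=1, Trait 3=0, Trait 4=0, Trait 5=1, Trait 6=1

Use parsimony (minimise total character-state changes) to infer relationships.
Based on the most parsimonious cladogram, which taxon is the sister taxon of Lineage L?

Character polarity is set by the outgroup: the derived state is whichever differs from the outgroup's state, so for Trait 1, Trait 4, Trait 5 the derived state is '0', and for the remaining characters it is '1'.
Only Lineage A, Lineage K, Lineage L, Lineage Q, and Lineage T show the derived state '0' for Trait 1, supporting them as a clade.
Trait 2: derived state '1' in Lineage K, Lineage L, and Lineage T only — synapomorphy for {Lineage K, Lineage L, Lineage T}.
Trait 3: derived state '1' in Lineage T only — an autapomorphy, so it tells us nothing about relationships among taxa.
Trait 4: derived state '0' in Lineage L and Lineage T only — synapomorphy for {Lineage L, Lineage T}.
Trait 5 (derived state '0') is unique to Lineage Q (autapomorphy; uninformative for grouping).
Trait 6: derived state '1' in Lineage K, Lineage L, Lineage Q, and Lineage T only — synapomorphy for {Lineage K, Lineage L, Lineage Q, Lineage T}.
Most parsimonious ingroup topology: (Lineage U,(((Lineage K,(Lineage T,Lineage L)),Lineage Q),Lineage A)).
Lineage L and Lineage T form a cherry on this tree, so they are sister taxa.

Lineage T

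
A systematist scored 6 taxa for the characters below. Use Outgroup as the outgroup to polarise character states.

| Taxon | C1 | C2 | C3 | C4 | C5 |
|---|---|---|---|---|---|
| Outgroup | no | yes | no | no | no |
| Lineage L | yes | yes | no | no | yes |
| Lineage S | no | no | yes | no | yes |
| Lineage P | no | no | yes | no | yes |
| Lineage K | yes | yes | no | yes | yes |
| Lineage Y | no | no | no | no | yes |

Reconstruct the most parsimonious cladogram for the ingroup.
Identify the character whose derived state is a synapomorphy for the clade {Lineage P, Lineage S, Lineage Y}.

Character polarity is set by the outgroup: the derived state is whichever differs from the outgroup's state, so for C2 the derived state is 'no', and for the remaining characters it is 'yes'.
C1: derived state 'yes' in Lineage K and Lineage L only — synapomorphy for {Lineage K, Lineage L}.
C2 (derived state 'no') is shared by Lineage P, Lineage S, and Lineage Y — a synapomorphy uniting that clade.
Only Lineage P and Lineage S show the derived state 'yes' for C3, supporting them as a clade.
C4 (derived state 'yes') is unique to Lineage K (autapomorphy; uninformative for grouping).
C5 (derived state 'yes') is shared by all ingroup taxa — unites the whole ingroup.
Most parsimonious ingroup topology: ((Lineage L,Lineage K),((Lineage S,Lineage P),Lineage Y)).
The clade {Lineage P, Lineage S, Lineage Y} is supported by C2: its derived state 'no' occurs in exactly those taxa and in no other taxon (including the outgroup).

C2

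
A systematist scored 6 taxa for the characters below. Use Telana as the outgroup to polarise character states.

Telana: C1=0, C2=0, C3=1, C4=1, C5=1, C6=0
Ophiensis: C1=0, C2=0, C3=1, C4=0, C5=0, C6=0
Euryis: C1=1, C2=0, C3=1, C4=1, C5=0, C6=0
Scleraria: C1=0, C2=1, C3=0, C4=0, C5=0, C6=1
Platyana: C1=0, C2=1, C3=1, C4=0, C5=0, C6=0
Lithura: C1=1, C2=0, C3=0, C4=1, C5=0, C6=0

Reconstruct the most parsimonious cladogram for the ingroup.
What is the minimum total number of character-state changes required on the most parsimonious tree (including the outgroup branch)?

Character polarity is set by the outgroup: the derived state is whichever differs from the outgroup's state, so for C3, C4, C5 the derived state is '0', and for the remaining characters it is '1'.
Only Euryis and Lithura show the derived state '1' for C1, supporting them as a clade.
C2: derived state '1' in Platyana and Scleraria only — synapomorphy for {Platyana, Scleraria}.
C3 groups Lithura and Scleraria, which is incompatible with the clades supported by the remaining characters; treating it as convergent (homoplasy) costs fewer steps than any alternative tree.
C4: derived state '0' in Ophiensis, Platyana, and Scleraria only — synapomorphy for {Ophiensis, Platyana, Scleraria}.
All ingroup taxa share the derived state '0' for C5; it defines the ingroup but does not resolve relationships within it.
C6: derived state '1' in Scleraria only — an autapomorphy, so it tells us nothing about relationships among taxa.
Most parsimonious ingroup topology: ((Ophiensis,(Scleraria,Platyana)),(Euryis,Lithura)).
Changes per character on this tree: C1: 1; C2: 1; C3: 2; C4: 1; C5: 1; C6: 1.
Total = 7.

7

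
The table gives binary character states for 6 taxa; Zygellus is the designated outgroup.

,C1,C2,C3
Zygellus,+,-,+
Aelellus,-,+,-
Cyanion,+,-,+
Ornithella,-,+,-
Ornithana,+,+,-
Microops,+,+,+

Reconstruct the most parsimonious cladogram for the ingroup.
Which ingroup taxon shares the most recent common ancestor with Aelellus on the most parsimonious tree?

Ornithella

Character polarity is set by the outgroup: the derived state is whichever differs from the outgroup's state, so for C1, C3 the derived state is '-', and for the remaining characters it is '+'.
Only Aelellus and Ornithella show the derived state '-' for C1, supporting them as a clade.
Only Aelellus, Microops, Ornithana, and Ornithella show the derived state '+' for C2, supporting them as a clade.
C3 (derived state '-') is shared by Aelellus, Ornithana, and Ornithella — a synapomorphy uniting that clade.
Most parsimonious ingroup topology: ((((Aelellus,Ornithella),Ornithana),Microops),Cyanion).
Aelellus and Ornithella form a cherry on this tree, so they are sister taxa.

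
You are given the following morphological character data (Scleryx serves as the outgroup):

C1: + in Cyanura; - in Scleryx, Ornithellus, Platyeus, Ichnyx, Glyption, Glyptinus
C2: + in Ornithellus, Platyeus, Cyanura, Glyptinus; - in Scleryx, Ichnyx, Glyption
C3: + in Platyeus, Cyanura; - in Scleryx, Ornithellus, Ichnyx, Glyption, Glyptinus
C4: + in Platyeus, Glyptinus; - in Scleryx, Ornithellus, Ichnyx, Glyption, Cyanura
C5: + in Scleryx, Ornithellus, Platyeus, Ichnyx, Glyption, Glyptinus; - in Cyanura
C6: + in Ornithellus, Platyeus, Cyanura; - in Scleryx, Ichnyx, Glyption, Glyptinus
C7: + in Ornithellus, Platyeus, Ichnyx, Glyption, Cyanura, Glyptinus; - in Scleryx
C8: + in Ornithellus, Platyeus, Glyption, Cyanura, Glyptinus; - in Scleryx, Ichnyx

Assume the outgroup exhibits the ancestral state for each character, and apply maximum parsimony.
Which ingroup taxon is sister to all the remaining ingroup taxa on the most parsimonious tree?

Character polarity is set by the outgroup: the derived state is whichever differs from the outgroup's state, so for C5 the derived state is '-', and for the remaining characters it is '+'.
C1: derived state '+' in Cyanura only — an autapomorphy, so it tells us nothing about relationships among taxa.
C2 (derived state '+') is shared by Cyanura, Glyptinus, Ornithellus, and Platyeus — a synapomorphy uniting that clade.
Only Cyanura and Platyeus show the derived state '+' for C3, supporting them as a clade.
C4 (state '+') occurs in Glyptinus and Platyeus but conflicts with the nesting implied by the other characters — most parsimoniously interpreted as homoplasy.
C5: derived state '-' in Cyanura only — an autapomorphy, so it tells us nothing about relationships among taxa.
C6: derived state '+' in Cyanura, Ornithellus, and Platyeus only — synapomorphy for {Cyanura, Ornithellus, Platyeus}.
C7 (derived state '+') is shared by all ingroup taxa — unites the whole ingroup.
C8 (derived state '+') is shared by Cyanura, Glyptinus, Glyption, Ornithellus, and Platyeus — a synapomorphy uniting that clade.
Most parsimonious ingroup topology: ((((Ornithellus,(Platyeus,Cyanura)),Glyptinus),Glyption),Ichnyx).
Ichnyx is sister to the clade containing all other ingroup taxa, so it is the earliest-diverging (most basal) ingroup lineage.

Ichnyx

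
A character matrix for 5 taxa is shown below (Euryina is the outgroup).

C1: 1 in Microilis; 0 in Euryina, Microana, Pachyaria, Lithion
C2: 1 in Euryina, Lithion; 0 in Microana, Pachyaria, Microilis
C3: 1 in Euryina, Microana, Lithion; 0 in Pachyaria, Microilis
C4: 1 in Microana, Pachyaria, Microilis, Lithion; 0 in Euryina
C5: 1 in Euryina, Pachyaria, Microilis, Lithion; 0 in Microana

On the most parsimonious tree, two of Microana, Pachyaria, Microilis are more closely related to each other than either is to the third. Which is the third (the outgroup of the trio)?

Character polarity is set by the outgroup: the derived state is whichever differs from the outgroup's state, so for C2, C3, C5 the derived state is '0', and for the remaining characters it is '1'.
C1: derived state '1' in Microilis only — an autapomorphy, so it tells us nothing about relationships among taxa.
C2 (derived state '0') is shared by Microana, Microilis, and Pachyaria — a synapomorphy uniting that clade.
Only Microilis and Pachyaria show the derived state '0' for C3, supporting them as a clade.
C4 (derived state '1') is shared by all ingroup taxa — unites the whole ingroup.
C5: derived state '0' in Microana only — an autapomorphy, so it tells us nothing about relationships among taxa.
Most parsimonious ingroup topology: ((Microana,(Pachyaria,Microilis)),Lithion).
Microilis and Pachyaria share a more recent common ancestor with each other than either does with Microana, so Microana is the least closely related of the three.

Microana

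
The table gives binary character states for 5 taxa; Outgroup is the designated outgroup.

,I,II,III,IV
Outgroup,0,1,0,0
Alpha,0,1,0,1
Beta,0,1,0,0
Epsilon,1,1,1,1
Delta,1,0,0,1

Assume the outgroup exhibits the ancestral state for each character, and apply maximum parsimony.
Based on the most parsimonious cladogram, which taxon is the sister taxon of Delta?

Epsilon

Character polarity is set by the outgroup: the derived state is whichever differs from the outgroup's state, so for II the derived state is '0', and for the remaining characters it is '1'.
I: derived state '1' in Delta and Epsilon only — synapomorphy for {Delta, Epsilon}.
II: derived state '0' in Delta only — an autapomorphy, so it tells us nothing about relationships among taxa.
III (derived state '1') is unique to Epsilon (autapomorphy; uninformative for grouping).
IV: derived state '1' in Alpha, Delta, and Epsilon only — synapomorphy for {Alpha, Delta, Epsilon}.
Most parsimonious ingroup topology: ((Alpha,(Epsilon,Delta)),Beta).
Delta and Epsilon form a cherry on this tree, so they are sister taxa.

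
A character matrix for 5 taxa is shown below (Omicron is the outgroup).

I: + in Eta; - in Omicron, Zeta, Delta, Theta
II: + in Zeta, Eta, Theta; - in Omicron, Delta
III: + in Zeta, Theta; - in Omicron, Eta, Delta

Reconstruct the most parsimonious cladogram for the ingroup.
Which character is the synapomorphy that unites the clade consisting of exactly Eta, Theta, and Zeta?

II

The outgroup has state '-' for every character, so '+' is the derived state throughout.
I (derived state '+') is unique to Eta (autapomorphy; uninformative for grouping).
Only Eta, Theta, and Zeta show the derived state '+' for II, supporting them as a clade.
III: derived state '+' in Theta and Zeta only — synapomorphy for {Theta, Zeta}.
Most parsimonious ingroup topology: (((Zeta,Theta),Eta),Delta).
The clade {Eta, Theta, Zeta} is supported by II: its derived state '+' occurs in exactly those taxa and in no other taxon (including the outgroup).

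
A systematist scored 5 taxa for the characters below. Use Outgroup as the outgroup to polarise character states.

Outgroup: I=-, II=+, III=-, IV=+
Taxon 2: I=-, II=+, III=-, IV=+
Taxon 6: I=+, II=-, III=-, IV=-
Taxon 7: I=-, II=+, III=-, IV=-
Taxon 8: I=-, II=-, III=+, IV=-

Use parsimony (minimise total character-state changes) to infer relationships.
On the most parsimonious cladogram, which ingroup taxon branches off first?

Taxon 2

Character polarity is set by the outgroup: the derived state is whichever differs from the outgroup's state, so for II, IV the derived state is '-', and for the remaining characters it is '+'.
I (derived state '+') is unique to Taxon 6 (autapomorphy; uninformative for grouping).
Only Taxon 6 and Taxon 8 show the derived state '-' for II, supporting them as a clade.
III (derived state '+') is unique to Taxon 8 (autapomorphy; uninformative for grouping).
IV: derived state '-' in Taxon 6, Taxon 7, and Taxon 8 only — synapomorphy for {Taxon 6, Taxon 7, Taxon 8}.
Most parsimonious ingroup topology: (Taxon 2,((Taxon 6,Taxon 8),Taxon 7)).
Taxon 2 is sister to the clade containing all other ingroup taxa, so it is the earliest-diverging (most basal) ingroup lineage.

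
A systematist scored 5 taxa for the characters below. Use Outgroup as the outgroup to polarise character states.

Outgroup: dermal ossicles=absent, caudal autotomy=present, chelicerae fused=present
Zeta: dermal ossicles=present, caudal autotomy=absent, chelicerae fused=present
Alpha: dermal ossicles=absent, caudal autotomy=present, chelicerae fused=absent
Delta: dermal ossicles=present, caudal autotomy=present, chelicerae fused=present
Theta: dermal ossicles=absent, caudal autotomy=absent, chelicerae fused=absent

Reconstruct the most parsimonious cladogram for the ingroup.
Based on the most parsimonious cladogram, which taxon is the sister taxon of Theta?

Alpha

Character polarity is set by the outgroup: the derived state is whichever differs from the outgroup's state, so for caudal autotomy, chelicerae fused the derived state is 'absent', and for the remaining characters it is 'present'.
dermal ossicles: derived state 'present' in Delta and Zeta only — synapomorphy for {Delta, Zeta}.
caudal autotomy groups Theta and Zeta, which is incompatible with the clades supported by the remaining characters; treating it as convergent (homoplasy) costs fewer steps than any alternative tree.
chelicerae fused: derived state 'absent' in Alpha and Theta only — synapomorphy for {Alpha, Theta}.
Most parsimonious ingroup topology: ((Zeta,Delta),(Alpha,Theta)).
Theta and Alpha form a cherry on this tree, so they are sister taxa.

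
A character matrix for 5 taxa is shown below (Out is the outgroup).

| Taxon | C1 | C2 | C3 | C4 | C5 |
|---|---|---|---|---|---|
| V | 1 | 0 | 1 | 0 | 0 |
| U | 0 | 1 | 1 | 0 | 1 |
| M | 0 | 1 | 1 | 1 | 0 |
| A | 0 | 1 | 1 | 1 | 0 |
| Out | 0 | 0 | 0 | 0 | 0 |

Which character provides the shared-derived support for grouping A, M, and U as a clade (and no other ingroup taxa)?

C2

The outgroup has state '0' for every character, so '1' is the derived state throughout.
C1: derived state '1' in V only — an autapomorphy, so it tells us nothing about relationships among taxa.
C2 (derived state '1') is shared by A, M, and U — a synapomorphy uniting that clade.
All ingroup taxa share the derived state '1' for C3; it defines the ingroup but does not resolve relationships within it.
C4 (derived state '1') is shared by A and M — a synapomorphy uniting that clade.
C5 (derived state '1') is unique to U (autapomorphy; uninformative for grouping).
Most parsimonious ingroup topology: (V,(U,(A,M))).
The clade {A, M, U} is supported by C2: its derived state '1' occurs in exactly those taxa and in no other taxon (including the outgroup).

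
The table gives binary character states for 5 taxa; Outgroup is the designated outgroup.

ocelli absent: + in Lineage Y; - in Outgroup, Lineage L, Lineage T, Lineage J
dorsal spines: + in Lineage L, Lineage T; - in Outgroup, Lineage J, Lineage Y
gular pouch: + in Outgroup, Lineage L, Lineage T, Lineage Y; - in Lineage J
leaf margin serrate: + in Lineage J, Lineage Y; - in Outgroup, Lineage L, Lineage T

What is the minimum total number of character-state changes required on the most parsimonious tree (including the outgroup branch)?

Character polarity is set by the outgroup: the derived state is whichever differs from the outgroup's state, so for gular pouch the derived state is '-', and for the remaining characters it is '+'.
ocelli absent (derived state '+') is unique to Lineage Y (autapomorphy; uninformative for grouping).
dorsal spines (derived state '+') is shared by Lineage L and Lineage T — a synapomorphy uniting that clade.
gular pouch: derived state '-' in Lineage J only — an autapomorphy, so it tells us nothing about relationships among taxa.
leaf margin serrate: derived state '+' in Lineage J and Lineage Y only — synapomorphy for {Lineage J, Lineage Y}.
Most parsimonious ingroup topology: ((Lineage L,Lineage T),(Lineage J,Lineage Y)).
Changes per character on this tree: ocelli absent: 1; dorsal spines: 1; gular pouch: 1; leaf margin serrate: 1.
Total = 4.

4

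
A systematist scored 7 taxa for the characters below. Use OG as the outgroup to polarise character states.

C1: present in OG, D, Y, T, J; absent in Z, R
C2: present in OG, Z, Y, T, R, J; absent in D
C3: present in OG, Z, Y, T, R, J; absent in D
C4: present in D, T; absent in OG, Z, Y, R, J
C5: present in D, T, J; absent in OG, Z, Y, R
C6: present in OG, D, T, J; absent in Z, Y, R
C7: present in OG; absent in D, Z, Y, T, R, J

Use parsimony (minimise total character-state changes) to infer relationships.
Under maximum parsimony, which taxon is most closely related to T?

D

Character polarity is set by the outgroup: the derived state is whichever differs from the outgroup's state, so for C1, C2, C3, C6, C7 the derived state is 'absent', and for the remaining characters it is 'present'.
C1: derived state 'absent' in R and Z only — synapomorphy for {R, Z}.
C2: derived state 'absent' in D only — an autapomorphy, so it tells us nothing about relationships among taxa.
C3: derived state 'absent' in D only — an autapomorphy, so it tells us nothing about relationships among taxa.
C4: derived state 'present' in D and T only — synapomorphy for {D, T}.
C5: derived state 'present' in D, J, and T only — synapomorphy for {D, J, T}.
C6 (derived state 'absent') is shared by R, Y, and Z — a synapomorphy uniting that clade.
All ingroup taxa share the derived state 'absent' for C7; it defines the ingroup but does not resolve relationships within it.
Most parsimonious ingroup topology: (((D,T),J),((Z,R),Y)).
T and D form a cherry on this tree, so they are sister taxa.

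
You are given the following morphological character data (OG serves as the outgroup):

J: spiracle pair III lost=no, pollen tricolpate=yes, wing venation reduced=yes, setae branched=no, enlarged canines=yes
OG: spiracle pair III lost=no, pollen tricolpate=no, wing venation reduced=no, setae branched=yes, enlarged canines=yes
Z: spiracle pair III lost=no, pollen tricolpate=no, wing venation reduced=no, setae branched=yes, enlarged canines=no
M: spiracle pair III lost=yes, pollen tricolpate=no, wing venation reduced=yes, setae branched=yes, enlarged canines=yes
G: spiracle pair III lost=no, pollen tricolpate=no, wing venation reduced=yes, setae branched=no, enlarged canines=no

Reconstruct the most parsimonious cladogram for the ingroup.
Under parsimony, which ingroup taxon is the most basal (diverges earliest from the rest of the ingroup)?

Z

Character polarity is set by the outgroup: the derived state is whichever differs from the outgroup's state, so for setae branched, enlarged canines the derived state is 'no', and for the remaining characters it is 'yes'.
spiracle pair III lost (derived state 'yes') is unique to M (autapomorphy; uninformative for grouping).
pollen tricolpate: derived state 'yes' in J only — an autapomorphy, so it tells us nothing about relationships among taxa.
Only G, J, and M show the derived state 'yes' for wing venation reduced, supporting them as a clade.
setae branched: derived state 'no' in G and J only — synapomorphy for {G, J}.
enlarged canines groups G and Z, which is incompatible with the clades supported by the remaining characters; treating it as convergent (homoplasy) costs fewer steps than any alternative tree.
Most parsimonious ingroup topology: ((M,(G,J)),Z).
Z is sister to the clade containing all other ingroup taxa, so it is the earliest-diverging (most basal) ingroup lineage.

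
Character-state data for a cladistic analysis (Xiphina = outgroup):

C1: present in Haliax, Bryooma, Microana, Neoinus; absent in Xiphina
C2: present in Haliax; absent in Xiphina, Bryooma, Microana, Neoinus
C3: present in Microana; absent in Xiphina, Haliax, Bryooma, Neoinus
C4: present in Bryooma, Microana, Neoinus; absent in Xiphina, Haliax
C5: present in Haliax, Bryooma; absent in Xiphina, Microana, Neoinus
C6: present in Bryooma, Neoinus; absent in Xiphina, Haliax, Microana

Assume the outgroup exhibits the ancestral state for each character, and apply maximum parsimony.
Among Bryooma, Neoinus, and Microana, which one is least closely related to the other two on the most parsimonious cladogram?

Microana

The outgroup has state 'absent' for every character, so 'present' is the derived state throughout.
C1 (derived state 'present') is shared by all ingroup taxa — unites the whole ingroup.
C2: derived state 'present' in Haliax only — an autapomorphy, so it tells us nothing about relationships among taxa.
C3: derived state 'present' in Microana only — an autapomorphy, so it tells us nothing about relationships among taxa.
C4 (derived state 'present') is shared by Bryooma, Microana, and Neoinus — a synapomorphy uniting that clade.
C5 (state 'present') occurs in Bryooma and Haliax but conflicts with the nesting implied by the other characters — most parsimoniously interpreted as homoplasy.
C6: derived state 'present' in Bryooma and Neoinus only — synapomorphy for {Bryooma, Neoinus}.
Most parsimonious ingroup topology: (Haliax,((Bryooma,Neoinus),Microana)).
Neoinus and Bryooma share a more recent common ancestor with each other than either does with Microana, so Microana is the least closely related of the three.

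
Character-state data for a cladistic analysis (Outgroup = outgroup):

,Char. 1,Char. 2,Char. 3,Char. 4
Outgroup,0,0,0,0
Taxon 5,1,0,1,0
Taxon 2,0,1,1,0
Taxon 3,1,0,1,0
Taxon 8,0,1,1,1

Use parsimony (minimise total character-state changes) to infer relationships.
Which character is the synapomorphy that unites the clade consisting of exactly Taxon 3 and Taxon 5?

The outgroup has state '0' for every character, so '1' is the derived state throughout.
Char. 1 (derived state '1') is shared by Taxon 3 and Taxon 5 — a synapomorphy uniting that clade.
Only Taxon 2 and Taxon 8 show the derived state '1' for Char. 2, supporting them as a clade.
Char. 3 (derived state '1') is shared by all ingroup taxa — unites the whole ingroup.
Char. 4: derived state '1' in Taxon 8 only — an autapomorphy, so it tells us nothing about relationships among taxa.
Most parsimonious ingroup topology: ((Taxon 5,Taxon 3),(Taxon 2,Taxon 8)).
The clade {Taxon 3, Taxon 5} is supported by Char. 1: its derived state '1' occurs in exactly those taxa and in no other taxon (including the outgroup).

Char. 1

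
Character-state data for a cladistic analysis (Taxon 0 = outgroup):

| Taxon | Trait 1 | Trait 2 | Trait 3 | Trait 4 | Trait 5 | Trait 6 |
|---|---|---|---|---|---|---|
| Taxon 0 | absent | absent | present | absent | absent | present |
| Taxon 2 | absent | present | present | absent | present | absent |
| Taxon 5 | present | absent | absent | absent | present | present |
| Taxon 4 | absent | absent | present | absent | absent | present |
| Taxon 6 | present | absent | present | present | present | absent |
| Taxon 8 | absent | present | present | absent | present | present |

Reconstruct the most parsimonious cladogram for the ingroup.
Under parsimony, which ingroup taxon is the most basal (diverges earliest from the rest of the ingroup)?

Character polarity is set by the outgroup: the derived state is whichever differs from the outgroup's state, so for Trait 3, Trait 6 the derived state is 'absent', and for the remaining characters it is 'present'.
Trait 1 (derived state 'present') is shared by Taxon 5 and Taxon 6 — a synapomorphy uniting that clade.
Only Taxon 2 and Taxon 8 show the derived state 'present' for Trait 2, supporting them as a clade.
Trait 3: derived state 'absent' in Taxon 5 only — an autapomorphy, so it tells us nothing about relationships among taxa.
Trait 4: derived state 'present' in Taxon 6 only — an autapomorphy, so it tells us nothing about relationships among taxa.
Trait 5 (derived state 'present') is shared by Taxon 2, Taxon 5, Taxon 6, and Taxon 8 — a synapomorphy uniting that clade.
Trait 6 groups Taxon 2 and Taxon 6, which is incompatible with the clades supported by the remaining characters; treating it as convergent (homoplasy) costs fewer steps than any alternative tree.
Most parsimonious ingroup topology: (((Taxon 2,Taxon 8),(Taxon 5,Taxon 6)),Taxon 4).
Taxon 4 is sister to the clade containing all other ingroup taxa, so it is the earliest-diverging (most basal) ingroup lineage.

Taxon 4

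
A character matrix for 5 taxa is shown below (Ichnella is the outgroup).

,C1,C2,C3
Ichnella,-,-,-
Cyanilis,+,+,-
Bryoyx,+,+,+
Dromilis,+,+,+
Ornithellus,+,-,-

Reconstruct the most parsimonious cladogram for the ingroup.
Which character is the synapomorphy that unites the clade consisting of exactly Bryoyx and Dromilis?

C3

The outgroup has state '-' for every character, so '+' is the derived state throughout.
C1 (derived state '+') is shared by all ingroup taxa — unites the whole ingroup.
C2: derived state '+' in Bryoyx, Cyanilis, and Dromilis only — synapomorphy for {Bryoyx, Cyanilis, Dromilis}.
C3: derived state '+' in Bryoyx and Dromilis only — synapomorphy for {Bryoyx, Dromilis}.
Most parsimonious ingroup topology: ((Cyanilis,(Bryoyx,Dromilis)),Ornithellus).
The clade {Bryoyx, Dromilis} is supported by C3: its derived state '+' occurs in exactly those taxa and in no other taxon (including the outgroup).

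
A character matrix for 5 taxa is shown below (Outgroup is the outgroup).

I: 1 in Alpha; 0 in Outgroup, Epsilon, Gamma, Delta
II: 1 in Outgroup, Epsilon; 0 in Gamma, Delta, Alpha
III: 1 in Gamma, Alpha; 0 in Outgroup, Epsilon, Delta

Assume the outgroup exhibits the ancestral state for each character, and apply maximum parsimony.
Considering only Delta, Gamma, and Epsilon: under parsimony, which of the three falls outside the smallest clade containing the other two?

Epsilon

Character polarity is set by the outgroup: the derived state is whichever differs from the outgroup's state, so for II the derived state is '0', and for the remaining characters it is '1'.
I: derived state '1' in Alpha only — an autapomorphy, so it tells us nothing about relationships among taxa.
II: derived state '0' in Alpha, Delta, and Gamma only — synapomorphy for {Alpha, Delta, Gamma}.
III (derived state '1') is shared by Alpha and Gamma — a synapomorphy uniting that clade.
Most parsimonious ingroup topology: (Epsilon,((Gamma,Alpha),Delta)).
Delta and Gamma share a more recent common ancestor with each other than either does with Epsilon, so Epsilon is the least closely related of the three.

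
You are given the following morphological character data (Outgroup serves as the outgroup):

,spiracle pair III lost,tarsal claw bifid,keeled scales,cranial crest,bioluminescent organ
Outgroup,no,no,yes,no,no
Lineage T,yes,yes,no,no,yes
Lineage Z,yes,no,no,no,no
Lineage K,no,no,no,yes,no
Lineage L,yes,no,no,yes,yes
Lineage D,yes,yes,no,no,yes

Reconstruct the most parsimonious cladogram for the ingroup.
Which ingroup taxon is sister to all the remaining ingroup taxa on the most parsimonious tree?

Lineage K

Character polarity is set by the outgroup: the derived state is whichever differs from the outgroup's state, so for keeled scales the derived state is 'no', and for the remaining characters it is 'yes'.
spiracle pair III lost: derived state 'yes' in Lineage D, Lineage L, Lineage T, and Lineage Z only — synapomorphy for {Lineage D, Lineage L, Lineage T, Lineage Z}.
tarsal claw bifid (derived state 'yes') is shared by Lineage D and Lineage T — a synapomorphy uniting that clade.
keeled scales (derived state 'no') is shared by all ingroup taxa — unites the whole ingroup.
cranial crest groups Lineage K and Lineage L, which is incompatible with the clades supported by the remaining characters; treating it as convergent (homoplasy) costs fewer steps than any alternative tree.
bioluminescent organ: derived state 'yes' in Lineage D, Lineage L, and Lineage T only — synapomorphy for {Lineage D, Lineage L, Lineage T}.
Most parsimonious ingroup topology: ((((Lineage T,Lineage D),Lineage L),Lineage Z),Lineage K).
Lineage K is sister to the clade containing all other ingroup taxa, so it is the earliest-diverging (most basal) ingroup lineage.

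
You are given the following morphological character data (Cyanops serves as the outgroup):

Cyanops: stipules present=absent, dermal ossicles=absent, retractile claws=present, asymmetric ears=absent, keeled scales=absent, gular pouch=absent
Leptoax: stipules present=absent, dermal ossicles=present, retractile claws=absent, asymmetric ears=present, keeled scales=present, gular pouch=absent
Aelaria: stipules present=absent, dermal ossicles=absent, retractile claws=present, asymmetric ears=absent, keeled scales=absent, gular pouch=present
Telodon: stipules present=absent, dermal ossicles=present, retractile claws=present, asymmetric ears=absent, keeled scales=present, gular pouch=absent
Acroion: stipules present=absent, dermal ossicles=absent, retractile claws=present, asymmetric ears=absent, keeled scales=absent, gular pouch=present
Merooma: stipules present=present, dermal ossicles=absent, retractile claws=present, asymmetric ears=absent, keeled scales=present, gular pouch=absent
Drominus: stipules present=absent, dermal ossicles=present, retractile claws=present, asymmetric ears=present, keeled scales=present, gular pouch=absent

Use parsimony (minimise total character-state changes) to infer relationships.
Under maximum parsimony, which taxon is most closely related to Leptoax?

Drominus

Character polarity is set by the outgroup: the derived state is whichever differs from the outgroup's state, so for retractile claws the derived state is 'absent', and for the remaining characters it is 'present'.
stipules present: derived state 'present' in Merooma only — an autapomorphy, so it tells us nothing about relationships among taxa.
dermal ossicles (derived state 'present') is shared by Drominus, Leptoax, and Telodon — a synapomorphy uniting that clade.
retractile claws: derived state 'absent' in Leptoax only — an autapomorphy, so it tells us nothing about relationships among taxa.
Only Drominus and Leptoax show the derived state 'present' for asymmetric ears, supporting them as a clade.
keeled scales: derived state 'present' in Drominus, Leptoax, Merooma, and Telodon only — synapomorphy for {Drominus, Leptoax, Merooma, Telodon}.
Only Acroion and Aelaria show the derived state 'present' for gular pouch, supporting them as a clade.
Most parsimonious ingroup topology: ((((Leptoax,Drominus),Telodon),Merooma),(Aelaria,Acroion)).
Leptoax and Drominus form a cherry on this tree, so they are sister taxa.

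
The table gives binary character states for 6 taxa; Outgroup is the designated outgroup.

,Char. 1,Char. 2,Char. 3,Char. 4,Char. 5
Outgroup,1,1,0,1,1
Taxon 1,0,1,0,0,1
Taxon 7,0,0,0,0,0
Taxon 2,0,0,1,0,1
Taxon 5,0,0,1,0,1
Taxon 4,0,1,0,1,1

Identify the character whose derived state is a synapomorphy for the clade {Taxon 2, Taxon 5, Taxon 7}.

Character polarity is set by the outgroup: the derived state is whichever differs from the outgroup's state, so for Char. 1, Char. 2, Char. 4, Char. 5 the derived state is '0', and for the remaining characters it is '1'.
All ingroup taxa share the derived state '0' for Char. 1; it defines the ingroup but does not resolve relationships within it.
Char. 2 (derived state '0') is shared by Taxon 2, Taxon 5, and Taxon 7 — a synapomorphy uniting that clade.
Char. 3 (derived state '1') is shared by Taxon 2 and Taxon 5 — a synapomorphy uniting that clade.
Char. 4: derived state '0' in Taxon 1, Taxon 2, Taxon 5, and Taxon 7 only — synapomorphy for {Taxon 1, Taxon 2, Taxon 5, Taxon 7}.
Char. 5 (derived state '0') is unique to Taxon 7 (autapomorphy; uninformative for grouping).
Most parsimonious ingroup topology: (((Taxon 7,(Taxon 5,Taxon 2)),Taxon 1),Taxon 4).
The clade {Taxon 2, Taxon 5, Taxon 7} is supported by Char. 2: its derived state '0' occurs in exactly those taxa and in no other taxon (including the outgroup).

Char. 2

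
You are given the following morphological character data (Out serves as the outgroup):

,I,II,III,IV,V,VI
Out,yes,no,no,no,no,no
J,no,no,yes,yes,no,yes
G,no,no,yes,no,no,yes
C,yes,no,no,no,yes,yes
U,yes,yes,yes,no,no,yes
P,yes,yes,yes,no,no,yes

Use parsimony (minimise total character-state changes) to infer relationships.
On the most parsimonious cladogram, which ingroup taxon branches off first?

Character polarity is set by the outgroup: the derived state is whichever differs from the outgroup's state, so for I the derived state is 'no', and for the remaining characters it is 'yes'.
I (derived state 'no') is shared by G and J — a synapomorphy uniting that clade.
II: derived state 'yes' in P and U only — synapomorphy for {P, U}.
III: derived state 'yes' in G, J, P, and U only — synapomorphy for {G, J, P, U}.
IV (derived state 'yes') is unique to J (autapomorphy; uninformative for grouping).
V (derived state 'yes') is unique to C (autapomorphy; uninformative for grouping).
All ingroup taxa share the derived state 'yes' for VI; it defines the ingroup but does not resolve relationships within it.
Most parsimonious ingroup topology: (((J,G),(U,P)),C).
C is sister to the clade containing all other ingroup taxa, so it is the earliest-diverging (most basal) ingroup lineage.

C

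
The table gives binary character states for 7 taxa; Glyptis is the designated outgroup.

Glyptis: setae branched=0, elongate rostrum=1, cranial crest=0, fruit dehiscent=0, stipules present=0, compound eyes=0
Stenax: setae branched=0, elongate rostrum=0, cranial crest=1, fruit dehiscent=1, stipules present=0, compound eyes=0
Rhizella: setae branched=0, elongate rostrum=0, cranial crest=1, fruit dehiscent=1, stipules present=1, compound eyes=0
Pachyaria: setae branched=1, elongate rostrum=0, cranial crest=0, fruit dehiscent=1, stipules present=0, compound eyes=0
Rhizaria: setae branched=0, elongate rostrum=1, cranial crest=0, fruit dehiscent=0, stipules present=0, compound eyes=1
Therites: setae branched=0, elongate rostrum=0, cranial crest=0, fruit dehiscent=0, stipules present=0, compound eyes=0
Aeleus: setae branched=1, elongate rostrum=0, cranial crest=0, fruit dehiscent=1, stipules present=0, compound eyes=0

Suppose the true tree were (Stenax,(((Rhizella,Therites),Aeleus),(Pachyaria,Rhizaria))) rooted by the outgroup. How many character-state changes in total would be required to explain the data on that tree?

11

Map each character onto (Stenax,(((Rhizella,Therites),Aeleus),(Pachyaria,Rhizaria))) (rooted by Glyptis) and count the minimum state changes it requires (Fitch parsimony):
setae branched: 2; elongate rostrum: 2; cranial crest: 2; fruit dehiscent: 3; stipules present: 1; compound eyes: 1.
Total tree length = 11.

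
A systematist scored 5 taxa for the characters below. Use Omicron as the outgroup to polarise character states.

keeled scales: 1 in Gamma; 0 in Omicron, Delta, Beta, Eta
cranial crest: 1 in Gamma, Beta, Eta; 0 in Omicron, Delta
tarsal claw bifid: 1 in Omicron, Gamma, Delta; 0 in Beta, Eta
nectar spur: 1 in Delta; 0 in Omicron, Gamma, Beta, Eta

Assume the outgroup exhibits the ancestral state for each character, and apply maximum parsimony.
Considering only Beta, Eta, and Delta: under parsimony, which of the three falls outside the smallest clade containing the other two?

Delta

Character polarity is set by the outgroup: the derived state is whichever differs from the outgroup's state, so for tarsal claw bifid the derived state is '0', and for the remaining characters it is '1'.
keeled scales: derived state '1' in Gamma only — an autapomorphy, so it tells us nothing about relationships among taxa.
Only Beta, Eta, and Gamma show the derived state '1' for cranial crest, supporting them as a clade.
tarsal claw bifid (derived state '0') is shared by Beta and Eta — a synapomorphy uniting that clade.
nectar spur: derived state '1' in Delta only — an autapomorphy, so it tells us nothing about relationships among taxa.
Most parsimonious ingroup topology: ((Gamma,(Beta,Eta)),Delta).
Beta and Eta share a more recent common ancestor with each other than either does with Delta, so Delta is the least closely related of the three.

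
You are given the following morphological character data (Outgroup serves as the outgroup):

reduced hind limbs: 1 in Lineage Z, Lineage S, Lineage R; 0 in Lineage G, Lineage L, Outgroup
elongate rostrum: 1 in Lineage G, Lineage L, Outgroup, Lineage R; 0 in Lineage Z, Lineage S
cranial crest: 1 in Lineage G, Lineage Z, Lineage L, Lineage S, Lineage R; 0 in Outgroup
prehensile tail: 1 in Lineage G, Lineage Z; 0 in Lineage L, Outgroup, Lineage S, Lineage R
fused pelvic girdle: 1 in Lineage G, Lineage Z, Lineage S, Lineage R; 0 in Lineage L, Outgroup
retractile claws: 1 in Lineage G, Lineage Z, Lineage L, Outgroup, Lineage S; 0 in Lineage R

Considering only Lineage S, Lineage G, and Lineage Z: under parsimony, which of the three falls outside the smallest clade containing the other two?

Character polarity is set by the outgroup: the derived state is whichever differs from the outgroup's state, so for elongate rostrum, retractile claws the derived state is '0', and for the remaining characters it is '1'.
Only Lineage R, Lineage S, and Lineage Z show the derived state '1' for reduced hind limbs, supporting them as a clade.
elongate rostrum: derived state '0' in Lineage S and Lineage Z only — synapomorphy for {Lineage S, Lineage Z}.
All ingroup taxa share the derived state '1' for cranial crest; it defines the ingroup but does not resolve relationships within it.
prehensile tail (state '1') occurs in Lineage G and Lineage Z but conflicts with the nesting implied by the other characters — most parsimoniously interpreted as homoplasy.
fused pelvic girdle (derived state '1') is shared by Lineage G, Lineage R, Lineage S, and Lineage Z — a synapomorphy uniting that clade.
retractile claws: derived state '0' in Lineage R only — an autapomorphy, so it tells us nothing about relationships among taxa.
Most parsimonious ingroup topology: ((((Lineage Z,Lineage S),Lineage R),Lineage G),Lineage L).
Lineage Z and Lineage S share a more recent common ancestor with each other than either does with Lineage G, so Lineage G is the least closely related of the three.

Lineage G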